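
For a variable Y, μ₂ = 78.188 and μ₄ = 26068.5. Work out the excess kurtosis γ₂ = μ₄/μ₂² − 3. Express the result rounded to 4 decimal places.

μ₂² = 78.188² = 6113.36334
μ₄/μ₂² = 26068.5 / 6113.36334 = 4.26418
γ₂ = 4.26418 − 3 ≈ 1.2642

1.2642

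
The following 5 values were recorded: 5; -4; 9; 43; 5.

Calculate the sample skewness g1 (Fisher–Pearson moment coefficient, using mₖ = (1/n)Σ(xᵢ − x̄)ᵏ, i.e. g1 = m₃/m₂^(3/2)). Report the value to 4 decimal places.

x̄ = (5 - 4 + 9 + 43 + 5) / 5 = 11.6000
deviations (xᵢ − x̄): -6.6000, -15.6000, -2.6000, 31.4000, -6.6000
Σ(xᵢ − x̄)² = 1323.2000 ⇒ m₂ = 1323.2000/5 = 264.64000
Σ(xᵢ − x̄)³ = 26570.1600 ⇒ m₃ = 26570.1600/5 = 5314.03200
m₂^(3/2) = 264.64000^(1.5) = 4305.09988
g1 = m₃ / m₂^(3/2) = 5314.03200 / 4305.09988 ≈ 1.2344

1.2344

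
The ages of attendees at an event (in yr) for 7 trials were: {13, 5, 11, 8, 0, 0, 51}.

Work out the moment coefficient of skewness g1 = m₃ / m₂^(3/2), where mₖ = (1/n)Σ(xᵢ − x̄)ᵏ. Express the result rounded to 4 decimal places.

x̄ = (13 + 5 + 11 + 8 + 0 + 0 + 51) / 7 = 12.5714
deviations (xᵢ − x̄): 0.4286, -7.5714, -1.5714, -4.5714, -12.5714, -12.5714, 38.4286
Σ(xᵢ − x̄)² = 1873.7143 ⇒ m₂ = 1873.7143/7 = 267.67347
Σ(xᵢ − x̄)³ = 52242.6122 ⇒ m₃ = 52242.6122/7 = 7463.23032
m₂^(3/2) = 267.67347^(1.5) = 4379.33322
g1 = m₃ / m₂^(3/2) = 7463.23032 / 4379.33322 ≈ 1.7042

1.7042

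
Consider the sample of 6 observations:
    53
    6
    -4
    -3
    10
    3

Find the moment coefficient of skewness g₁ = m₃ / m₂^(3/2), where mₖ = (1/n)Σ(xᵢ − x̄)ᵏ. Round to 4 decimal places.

x̄ = (53 + 6 - 4 - 3 + 10 + 3) / 6 = 10.8333
deviations (xᵢ − x̄): 42.1667, -4.8333, -14.8333, -13.8333, -0.8333, -7.8333
Σ(xᵢ − x̄)² = 2274.8333 ⇒ m₂ = 2274.8333/6 = 379.13889
Σ(xᵢ − x̄)³ = 68468.4444 ⇒ m₃ = 68468.4444/6 = 11411.40741
m₂^(3/2) = 379.13889^(1.5) = 7382.39875
g₁ = m₃ / m₂^(3/2) = 11411.40741 / 7382.39875 ≈ 1.5458

1.5458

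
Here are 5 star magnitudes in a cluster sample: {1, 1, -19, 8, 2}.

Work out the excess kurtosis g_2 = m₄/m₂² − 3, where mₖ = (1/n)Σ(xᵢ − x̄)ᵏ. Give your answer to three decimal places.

x̄ = -1.4000
Σ(xᵢ − x̄)² = 421.2000 ⇒ m₂ = 84.24000
Σ(xᵢ − x̄)⁴ = 103958.7360 ⇒ m₄ = 20791.74720
m₂² = 7096.37760
g_2 = m₄/m₂² − 3 = 2.92991 − 3 ≈ -0.070

-0.070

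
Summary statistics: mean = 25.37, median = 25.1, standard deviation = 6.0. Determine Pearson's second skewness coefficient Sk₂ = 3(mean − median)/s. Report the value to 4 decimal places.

Sk₂ = 3(25.37 − 25.1) / 6.0 = 3 × 0.2700 / 6.0
    = 0.8100 / 6.0 ≈ 0.1350

0.1350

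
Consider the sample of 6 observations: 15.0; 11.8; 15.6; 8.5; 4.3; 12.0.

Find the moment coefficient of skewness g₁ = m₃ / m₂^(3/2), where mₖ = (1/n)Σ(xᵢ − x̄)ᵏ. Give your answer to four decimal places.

x̄ = (15.0 + 11.8 + 15.6 + 8.5 + 4.3 + 12.0) / 6 = 11.2000
deviations (xᵢ − x̄): 3.8000, 0.6000, 4.4000, -2.7000, -6.9000, 0.8000
Σ(xᵢ − x̄)² = 89.7000 ⇒ m₂ = 89.7000/6 = 14.95000
Σ(xᵢ − x̄)³ = -207.4080 ⇒ m₃ = -207.4080/6 = -34.56800
m₂^(3/2) = 14.95000^(1.5) = 57.80452
g₁ = m₃ / m₂^(3/2) = -34.56800 / 57.80452 ≈ -0.5980

-0.5980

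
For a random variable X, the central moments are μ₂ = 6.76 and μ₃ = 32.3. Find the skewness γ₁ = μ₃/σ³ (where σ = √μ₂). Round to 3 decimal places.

1.838

σ = √μ₂ = √6.76 = 2.60000
σ³ = μ₂^(3/2) = 17.57600
γ₁ = μ₃/σ³ = 32.3 / 17.57600 ≈ 1.838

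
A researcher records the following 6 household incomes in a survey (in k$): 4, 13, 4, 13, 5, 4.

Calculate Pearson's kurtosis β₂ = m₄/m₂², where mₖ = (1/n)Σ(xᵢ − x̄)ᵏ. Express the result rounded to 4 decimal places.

x̄ = 7.1667
Σ(xᵢ − x̄)² = 102.8333 ⇒ m₂ = 17.13889
Σ(xᵢ − x̄)⁴ = 2639.4861 ⇒ m₄ = 439.91435
m₂² = 293.74151
β₂ = m₄/m₂² = 439.91435 / 293.74151 ≈ 1.4976

1.4976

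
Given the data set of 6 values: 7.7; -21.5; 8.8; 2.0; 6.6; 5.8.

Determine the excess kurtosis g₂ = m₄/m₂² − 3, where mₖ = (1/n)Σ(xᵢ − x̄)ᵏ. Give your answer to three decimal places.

0.905

x̄ = 1.5667
Σ(xᵢ − x̄)² = 665.4533 ⇒ m₂ = 110.90889
Σ(xᵢ − x̄)⁴ = 288215.2987 ⇒ m₄ = 48035.88312
m₂² = 12300.78163
g₂ = m₄/m₂² − 3 = 3.90511 − 3 ≈ 0.905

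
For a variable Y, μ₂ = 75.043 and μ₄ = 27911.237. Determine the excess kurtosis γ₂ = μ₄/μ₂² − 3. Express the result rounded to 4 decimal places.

μ₂² = 75.043² = 5631.45185
μ₄/μ₂² = 27911.237 / 5631.45185 = 4.95631
γ₂ = 4.95631 − 3 ≈ 1.9563

1.9563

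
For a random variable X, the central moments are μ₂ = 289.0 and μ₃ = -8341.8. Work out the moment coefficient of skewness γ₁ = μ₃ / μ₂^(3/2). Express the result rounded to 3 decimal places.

σ = √μ₂ = √289.0 = 17.00000
σ³ = μ₂^(3/2) = 4913.00000
γ₁ = μ₃/σ³ = -8341.8 / 4913.00000 ≈ -1.698

-1.698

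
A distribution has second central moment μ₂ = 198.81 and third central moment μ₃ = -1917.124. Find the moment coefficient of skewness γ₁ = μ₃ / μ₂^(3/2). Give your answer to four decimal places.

σ = √μ₂ = √198.81 = 14.10000
σ³ = μ₂^(3/2) = 2803.22100
γ₁ = μ₃/σ³ = -1917.124 / 2803.22100 ≈ -0.6839

-0.6839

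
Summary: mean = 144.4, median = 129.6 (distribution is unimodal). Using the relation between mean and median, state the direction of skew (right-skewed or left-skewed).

mean − median = 144.4 − 129.6 = 14.8
mean > median ⇒ the longer tail is on the right ⇒ right-skewed (positively skewed).

right-skewed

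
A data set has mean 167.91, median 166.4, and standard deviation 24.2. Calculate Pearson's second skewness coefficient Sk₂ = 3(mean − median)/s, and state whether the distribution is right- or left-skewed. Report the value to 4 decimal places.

Sk₂ = 3(167.91 − 166.4) / 24.2 = 3 × 1.5100 / 24.2
    = 4.5300 / 24.2 ≈ 0.1872
Sk₂ > 0 ⇒ mean > median ⇒ right-skewed (positive skew).

0.1872, right-skewed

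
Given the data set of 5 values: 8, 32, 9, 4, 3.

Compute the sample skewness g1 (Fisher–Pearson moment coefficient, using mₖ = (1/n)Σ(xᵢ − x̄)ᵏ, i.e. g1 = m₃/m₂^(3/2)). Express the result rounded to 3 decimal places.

x̄ = (8 + 32 + 9 + 4 + 3) / 5 = 11.2000
deviations (xᵢ − x̄): -3.2000, 20.8000, -2.2000, -7.2000, -8.2000
Σ(xᵢ − x̄)² = 566.8000 ⇒ m₂ = 566.8000/5 = 113.36000
Σ(xᵢ − x̄)³ = 8030.8800 ⇒ m₃ = 8030.8800/5 = 1606.17600
m₂^(3/2) = 113.36000^(1.5) = 1206.95133
g1 = m₃ / m₂^(3/2) = 1606.17600 / 1206.95133 ≈ 1.331

1.331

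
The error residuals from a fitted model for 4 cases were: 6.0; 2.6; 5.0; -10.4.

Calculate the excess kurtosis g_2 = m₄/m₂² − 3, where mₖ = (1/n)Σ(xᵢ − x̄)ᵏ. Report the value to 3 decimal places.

-0.766

x̄ = 0.8000
Σ(xᵢ − x̄)² = 173.3600 ⇒ m₂ = 43.34000
Σ(xᵢ − x̄)⁴ = 16788.0224 ⇒ m₄ = 4197.00560
m₂² = 1878.35560
g_2 = m₄/m₂² − 3 = 2.23440 − 3 ≈ -0.766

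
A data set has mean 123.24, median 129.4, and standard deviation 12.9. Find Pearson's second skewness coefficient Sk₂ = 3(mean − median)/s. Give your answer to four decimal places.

-1.4326

Sk₂ = 3(123.24 − 129.4) / 12.9 = 3 × -6.1600 / 12.9
    = -18.4800 / 12.9 ≈ -1.4326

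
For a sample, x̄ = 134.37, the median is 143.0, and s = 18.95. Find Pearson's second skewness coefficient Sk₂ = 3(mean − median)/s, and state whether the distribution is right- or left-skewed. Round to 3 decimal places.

Sk₂ = 3(134.37 − 143.0) / 18.95 = 3 × -8.6300 / 18.95
    = -25.8900 / 18.95 ≈ -1.366
Sk₂ < 0 ⇒ mean < median ⇒ left-skewed (negative skew).

-1.366, left-skewed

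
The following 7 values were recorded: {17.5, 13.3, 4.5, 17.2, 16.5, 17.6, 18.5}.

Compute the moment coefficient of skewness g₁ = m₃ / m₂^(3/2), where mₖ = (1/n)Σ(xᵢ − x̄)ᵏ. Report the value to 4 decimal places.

-1.6263

x̄ = (17.5 + 13.3 + 4.5 + 17.2 + 16.5 + 17.6 + 18.5) / 7 = 15.0143
deviations (xᵢ − x̄): 2.4857, -1.7143, -10.5143, 2.1857, 1.4857, 2.5857, 3.4857
Σ(xᵢ − x̄)² = 145.4886 ⇒ m₂ = 145.4886/7 = 20.78408
Σ(xᵢ − x̄)³ = -1078.6742 ⇒ m₃ = -1078.6742/7 = -154.09632
m₂^(3/2) = 20.78408^(1.5) = 94.75372
g₁ = m₃ / m₂^(3/2) = -154.09632 / 94.75372 ≈ -1.6263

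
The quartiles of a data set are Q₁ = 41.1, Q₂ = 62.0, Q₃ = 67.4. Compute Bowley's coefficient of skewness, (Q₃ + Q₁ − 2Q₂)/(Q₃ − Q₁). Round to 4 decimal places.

numerator: Q₃ + Q₁ − 2Q₂ = 67.4 + 41.1 − 2×62.0 = -15.5000
denominator: Q₃ − Q₁ = 67.4 − 41.1 = 26.3000
Bowley skewness = -15.5000 / 26.3000 ≈ -0.5894

-0.5894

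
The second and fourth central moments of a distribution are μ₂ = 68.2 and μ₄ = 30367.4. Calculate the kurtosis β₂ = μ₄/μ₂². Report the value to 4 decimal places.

6.5289

μ₂² = 68.2² = 4651.24000
μ₄/μ₂² = 30367.4 / 4651.24000 = 6.52888
β₂ ≈ 6.5289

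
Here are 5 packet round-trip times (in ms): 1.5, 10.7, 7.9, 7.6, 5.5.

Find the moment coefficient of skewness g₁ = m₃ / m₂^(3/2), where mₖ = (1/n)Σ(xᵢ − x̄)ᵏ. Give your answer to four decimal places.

-0.4726

x̄ = (1.5 + 10.7 + 7.9 + 7.6 + 5.5) / 5 = 6.6400
deviations (xᵢ − x̄): -5.1400, 4.0600, 1.2600, 0.9600, -1.1400
Σ(xᵢ − x̄)² = 46.7120 ⇒ m₂ = 46.7120/5 = 9.34240
Σ(xᵢ − x̄)³ = -67.4698 ⇒ m₃ = -67.4698/5 = -13.49395
m₂^(3/2) = 9.34240^(1.5) = 28.55536
g₁ = m₃ / m₂^(3/2) = -13.49395 / 28.55536 ≈ -0.4726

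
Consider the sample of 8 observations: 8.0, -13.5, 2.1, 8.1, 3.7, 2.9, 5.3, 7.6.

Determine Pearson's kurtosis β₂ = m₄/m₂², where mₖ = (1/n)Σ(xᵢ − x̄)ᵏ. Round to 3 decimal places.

x̄ = 3.0250
Σ(xᵢ − x̄)² = 351.0150 ⇒ m₂ = 43.87687
Σ(xᵢ − x̄)⁴ = 76312.0607 ⇒ m₄ = 9539.00759
m₂² = 1925.18016
β₂ = m₄/m₂² = 9539.00759 / 1925.18016 ≈ 4.955

4.955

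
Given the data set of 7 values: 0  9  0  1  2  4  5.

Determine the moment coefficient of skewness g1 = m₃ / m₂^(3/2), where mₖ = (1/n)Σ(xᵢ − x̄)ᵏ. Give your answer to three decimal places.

0.837

x̄ = (0 + 9 + 0 + 1 + 2 + 4 + 5) / 7 = 3.0000
deviations (xᵢ − x̄): -3.0000, 6.0000, -3.0000, -2.0000, -1.0000, 1.0000, 2.0000
Σ(xᵢ − x̄)² = 64.0000 ⇒ m₂ = 64.0000/7 = 9.14286
Σ(xᵢ − x̄)³ = 162.0000 ⇒ m₃ = 162.0000/7 = 23.14286
m₂^(3/2) = 9.14286^(1.5) = 27.64540
g1 = m₃ / m₂^(3/2) = 23.14286 / 27.64540 ≈ 0.837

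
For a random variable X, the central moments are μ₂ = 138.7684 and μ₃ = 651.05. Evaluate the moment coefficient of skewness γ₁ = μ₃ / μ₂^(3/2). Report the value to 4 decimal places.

σ = √μ₂ = √138.7684 = 11.78000
σ³ = μ₂^(3/2) = 1634.69175
γ₁ = μ₃/σ³ = 651.05 / 1634.69175 ≈ 0.3983

0.3983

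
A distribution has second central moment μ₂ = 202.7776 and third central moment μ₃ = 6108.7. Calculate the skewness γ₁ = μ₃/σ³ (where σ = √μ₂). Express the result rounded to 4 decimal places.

2.1155

σ = √μ₂ = √202.7776 = 14.24000
σ³ = μ₂^(3/2) = 2887.55302
γ₁ = μ₃/σ³ = 6108.7 / 2887.55302 ≈ 2.1155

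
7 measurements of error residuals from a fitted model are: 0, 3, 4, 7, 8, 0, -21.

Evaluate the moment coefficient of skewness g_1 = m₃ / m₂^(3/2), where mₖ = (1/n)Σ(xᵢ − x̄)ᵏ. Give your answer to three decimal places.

-1.627

x̄ = (0 + 3 + 4 + 7 + 8 + 0 - 21) / 7 = 0.1429
deviations (xᵢ − x̄): -0.1429, 2.8571, 3.8571, 6.8571, 7.8571, -0.1429, -21.1429
Σ(xᵢ − x̄)² = 578.8571 ⇒ m₂ = 578.8571/7 = 82.69388
Σ(xᵢ − x̄)³ = -8563.1020 ⇒ m₃ = -8563.1020/7 = -1223.30029
m₂^(3/2) = 82.69388^(1.5) = 751.98648
g_1 = m₃ / m₂^(3/2) = -1223.30029 / 751.98648 ≈ -1.627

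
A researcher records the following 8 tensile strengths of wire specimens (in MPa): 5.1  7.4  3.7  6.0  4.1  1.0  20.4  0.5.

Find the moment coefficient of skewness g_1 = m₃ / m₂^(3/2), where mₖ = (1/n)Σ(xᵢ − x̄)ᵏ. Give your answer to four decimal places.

1.6545

x̄ = (5.1 + 7.4 + 3.7 + 6.0 + 4.1 + 1.0 + 20.4 + 0.5) / 8 = 6.0250
deviations (xᵢ − x̄): -0.9250, 1.3750, -2.3250, -0.0250, -1.9250, -5.0250, 14.3750, -5.5250
Σ(xᵢ − x̄)² = 274.2750 ⇒ m₂ = 274.2750/8 = 34.28437
Σ(xᵢ − x̄)³ = 2657.0273 ⇒ m₃ = 2657.0273/8 = 332.12841
m₂^(3/2) = 34.28437^(1.5) = 200.74482
g_1 = m₃ / m₂^(3/2) = 332.12841 / 200.74482 ≈ 1.6545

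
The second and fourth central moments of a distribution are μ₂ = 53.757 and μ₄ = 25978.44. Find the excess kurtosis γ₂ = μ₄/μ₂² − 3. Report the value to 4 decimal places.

5.9897

μ₂² = 53.757² = 2889.81505
μ₄/μ₂² = 25978.44 / 2889.81505 = 8.98965
γ₂ = 8.98965 − 3 ≈ 5.9897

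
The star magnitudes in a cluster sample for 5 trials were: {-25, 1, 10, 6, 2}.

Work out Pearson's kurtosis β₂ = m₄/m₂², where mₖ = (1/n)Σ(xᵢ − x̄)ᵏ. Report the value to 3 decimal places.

x̄ = -1.2000
Σ(xᵢ − x̄)² = 758.8000 ⇒ m₂ = 151.76000
Σ(xᵢ − x̄)⁴ = 339405.1360 ⇒ m₄ = 67881.02720
m₂² = 23031.09760
β₂ = m₄/m₂² = 67881.02720 / 23031.09760 ≈ 2.947

2.947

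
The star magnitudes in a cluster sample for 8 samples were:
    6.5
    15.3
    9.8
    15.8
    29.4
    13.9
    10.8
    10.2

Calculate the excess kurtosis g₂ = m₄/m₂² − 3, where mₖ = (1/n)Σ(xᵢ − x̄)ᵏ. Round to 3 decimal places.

x̄ = 13.9625
Σ(xᵢ − x̄)² = 340.6587 ⇒ m₂ = 42.58234
Σ(xᵢ − x̄)⁴ = 60511.2004 ⇒ m₄ = 7563.90005
m₂² = 1813.25600
g₂ = m₄/m₂² − 3 = 4.17145 − 3 ≈ 1.171

1.171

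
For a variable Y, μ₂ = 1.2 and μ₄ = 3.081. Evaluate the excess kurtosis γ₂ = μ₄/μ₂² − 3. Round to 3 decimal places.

-0.860

μ₂² = 1.2² = 1.44000
μ₄/μ₂² = 3.081 / 1.44000 = 2.13958
γ₂ = 2.13958 − 3 ≈ -0.860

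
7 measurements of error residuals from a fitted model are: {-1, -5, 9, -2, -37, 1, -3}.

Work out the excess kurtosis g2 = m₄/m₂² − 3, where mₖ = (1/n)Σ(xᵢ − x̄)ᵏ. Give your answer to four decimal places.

1.4140

x̄ = -5.4286
Σ(xᵢ − x̄)² = 1283.7143 ⇒ m₂ = 183.38776
Σ(xᵢ − x̄)⁴ = 1039126.6997 ⇒ m₄ = 148446.67139
m₂² = 33631.06872
g2 = m₄/m₂² − 3 = 4.41397 − 3 ≈ 1.4140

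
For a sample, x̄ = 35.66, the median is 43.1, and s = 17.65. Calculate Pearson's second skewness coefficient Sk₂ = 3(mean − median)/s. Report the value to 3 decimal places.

-1.265

Sk₂ = 3(35.66 − 43.1) / 17.65 = 3 × -7.4400 / 17.65
    = -22.3200 / 17.65 ≈ -1.265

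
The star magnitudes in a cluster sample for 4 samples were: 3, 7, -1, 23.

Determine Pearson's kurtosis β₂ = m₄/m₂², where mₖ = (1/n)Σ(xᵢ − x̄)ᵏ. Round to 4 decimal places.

2.0980

x̄ = 8.0000
Σ(xᵢ − x̄)² = 332.0000 ⇒ m₂ = 83.00000
Σ(xᵢ − x̄)⁴ = 57812.0000 ⇒ m₄ = 14453.00000
m₂² = 6889.00000
β₂ = m₄/m₂² = 14453.00000 / 6889.00000 ≈ 2.0980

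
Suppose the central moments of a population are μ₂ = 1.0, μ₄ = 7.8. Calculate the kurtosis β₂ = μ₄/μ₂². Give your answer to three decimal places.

7.800

μ₂² = 1.0² = 1.00000
μ₄/μ₂² = 7.8 / 1.00000 = 7.80000
β₂ ≈ 7.800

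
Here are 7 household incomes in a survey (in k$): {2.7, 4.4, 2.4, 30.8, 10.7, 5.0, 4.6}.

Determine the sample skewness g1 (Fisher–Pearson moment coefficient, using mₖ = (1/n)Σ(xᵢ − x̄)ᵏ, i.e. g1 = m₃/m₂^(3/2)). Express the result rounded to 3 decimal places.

1.763

x̄ = (2.7 + 4.4 + 2.4 + 30.8 + 10.7 + 5.0 + 4.6) / 7 = 8.6571
deviations (xᵢ − x̄): -5.9571, -4.2571, -6.2571, 22.1429, 2.0429, -3.6571, -4.0571
Σ(xᵢ − x̄)² = 617.0771 ⇒ m₂ = 617.0771/7 = 88.15388
Σ(xᵢ − x̄)³ = 10216.0720 ⇒ m₃ = 10216.0720/7 = 1459.43886
m₂^(3/2) = 88.15388^(1.5) = 827.67937
g1 = m₃ / m₂^(3/2) = 1459.43886 / 827.67937 ≈ 1.763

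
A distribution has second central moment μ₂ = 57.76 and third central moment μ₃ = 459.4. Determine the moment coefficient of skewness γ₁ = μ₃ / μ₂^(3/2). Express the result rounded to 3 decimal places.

σ = √μ₂ = √57.76 = 7.60000
σ³ = μ₂^(3/2) = 438.97600
γ₁ = μ₃/σ³ = 459.4 / 438.97600 ≈ 1.047

1.047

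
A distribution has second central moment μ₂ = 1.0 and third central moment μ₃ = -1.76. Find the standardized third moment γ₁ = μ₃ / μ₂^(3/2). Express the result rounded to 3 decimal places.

σ = √μ₂ = √1.0 = 1.00000
σ³ = μ₂^(3/2) = 1.00000
γ₁ = μ₃/σ³ = -1.76 / 1.00000 ≈ -1.760

-1.760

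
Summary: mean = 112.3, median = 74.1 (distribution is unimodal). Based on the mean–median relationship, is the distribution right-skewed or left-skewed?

right-skewed

mean − median = 112.3 − 74.1 = 38.2
mean > median ⇒ the longer tail is on the right ⇒ right-skewed (positively skewed).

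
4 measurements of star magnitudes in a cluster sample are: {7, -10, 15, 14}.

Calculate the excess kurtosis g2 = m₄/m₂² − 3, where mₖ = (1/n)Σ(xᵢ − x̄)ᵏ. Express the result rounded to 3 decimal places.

x̄ = 6.5000
Σ(xᵢ − x̄)² = 401.0000 ⇒ m₂ = 100.25000
Σ(xᵢ − x̄)⁴ = 82504.2500 ⇒ m₄ = 20626.06250
m₂² = 10050.06250
g2 = m₄/m₂² − 3 = 2.05233 − 3 ≈ -0.948

-0.948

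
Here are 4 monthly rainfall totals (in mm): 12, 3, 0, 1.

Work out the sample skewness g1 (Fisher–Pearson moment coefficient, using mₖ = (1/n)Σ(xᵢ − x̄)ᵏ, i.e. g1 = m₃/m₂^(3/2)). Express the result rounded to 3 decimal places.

0.984

x̄ = (12 + 3 + 0 + 1) / 4 = 4.0000
deviations (xᵢ − x̄): 8.0000, -1.0000, -4.0000, -3.0000
Σ(xᵢ − x̄)² = 90.0000 ⇒ m₂ = 90.0000/4 = 22.50000
Σ(xᵢ − x̄)³ = 420.0000 ⇒ m₃ = 420.0000/4 = 105.00000
m₂^(3/2) = 22.50000^(1.5) = 106.72687
g1 = m₃ / m₂^(3/2) = 105.00000 / 106.72687 ≈ 0.984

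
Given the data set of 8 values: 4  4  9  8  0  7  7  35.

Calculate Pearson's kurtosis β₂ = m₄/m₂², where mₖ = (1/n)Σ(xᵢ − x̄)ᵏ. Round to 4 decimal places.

x̄ = 9.2500
Σ(xᵢ − x̄)² = 815.5000 ⇒ m₂ = 101.93750
Σ(xᵢ − x̄)⁴ = 448545.9063 ⇒ m₄ = 56068.23828
m₂² = 10391.25391
β₂ = m₄/m₂² = 56068.23828 / 10391.25391 ≈ 5.3957

5.3957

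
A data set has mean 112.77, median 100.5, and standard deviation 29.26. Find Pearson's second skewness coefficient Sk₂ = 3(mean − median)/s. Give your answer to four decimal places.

1.2580

Sk₂ = 3(112.77 − 100.5) / 29.26 = 3 × 12.2700 / 29.26
    = 36.8100 / 29.26 ≈ 1.2580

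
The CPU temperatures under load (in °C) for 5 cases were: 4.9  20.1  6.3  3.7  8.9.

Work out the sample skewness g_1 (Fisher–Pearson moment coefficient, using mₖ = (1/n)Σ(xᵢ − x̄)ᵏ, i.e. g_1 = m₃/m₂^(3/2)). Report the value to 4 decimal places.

x̄ = (4.9 + 20.1 + 6.3 + 3.7 + 8.9) / 5 = 8.7800
deviations (xᵢ − x̄): -3.8800, 11.3200, -2.4800, -5.0800, 0.1200
Σ(xᵢ − x̄)² = 175.1680 ⇒ m₂ = 175.1680/5 = 35.03360
Σ(xᵢ − x̄)³ = 1245.8131 ⇒ m₃ = 1245.8131/5 = 249.16262
m₂^(3/2) = 35.03360^(1.5) = 207.36103
g_1 = m₃ / m₂^(3/2) = 249.16262 / 207.36103 ≈ 1.2016

1.2016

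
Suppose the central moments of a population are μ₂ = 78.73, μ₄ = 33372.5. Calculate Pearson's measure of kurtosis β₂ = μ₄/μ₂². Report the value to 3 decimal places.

μ₂² = 78.73² = 6198.41290
μ₄/μ₂² = 33372.5 / 6198.41290 = 5.38404
β₂ ≈ 5.384

5.384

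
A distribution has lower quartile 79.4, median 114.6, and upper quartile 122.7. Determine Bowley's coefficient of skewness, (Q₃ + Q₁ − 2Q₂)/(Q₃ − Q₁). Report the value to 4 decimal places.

-0.6259

numerator: Q₃ + Q₁ − 2Q₂ = 122.7 + 79.4 − 2×114.6 = -27.1000
denominator: Q₃ − Q₁ = 122.7 − 79.4 = 43.3000
Bowley skewness = -27.1000 / 43.3000 ≈ -0.6259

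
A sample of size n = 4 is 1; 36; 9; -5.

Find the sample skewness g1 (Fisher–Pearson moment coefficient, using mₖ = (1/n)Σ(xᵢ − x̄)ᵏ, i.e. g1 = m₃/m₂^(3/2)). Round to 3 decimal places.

0.827

x̄ = (1 + 36 + 9 - 5) / 4 = 10.2500
deviations (xᵢ − x̄): -9.2500, 25.7500, -1.2500, -15.2500
Σ(xᵢ − x̄)² = 982.7500 ⇒ m₂ = 982.7500/4 = 245.68750
Σ(xᵢ − x̄)³ = 12733.8750 ⇒ m₃ = 12733.8750/4 = 3183.46875
m₂^(3/2) = 245.68750^(1.5) = 3851.00952
g1 = m₃ / m₂^(3/2) = 3183.46875 / 3851.00952 ≈ 0.827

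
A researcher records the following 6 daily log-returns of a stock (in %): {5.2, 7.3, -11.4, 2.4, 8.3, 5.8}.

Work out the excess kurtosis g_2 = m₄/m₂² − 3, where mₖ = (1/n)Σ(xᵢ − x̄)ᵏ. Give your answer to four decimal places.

x̄ = 2.9333
Σ(xᵢ − x̄)² = 266.9533 ⇒ m₂ = 44.49222
Σ(xᵢ − x̄)⁴ = 43494.5134 ⇒ m₄ = 7249.08557
m₂² = 1979.55784
g_2 = m₄/m₂² − 3 = 3.66197 − 3 ≈ 0.6620

0.6620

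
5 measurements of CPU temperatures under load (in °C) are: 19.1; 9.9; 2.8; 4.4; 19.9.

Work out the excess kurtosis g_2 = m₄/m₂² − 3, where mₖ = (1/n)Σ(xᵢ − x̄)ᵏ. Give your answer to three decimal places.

-1.730

x̄ = 11.2200
Σ(xᵢ − x̄)² = 256.5880 ⇒ m₂ = 51.31760
Σ(xᵢ − x̄)⁴ = 16724.9306 ⇒ m₄ = 3344.98612
m₂² = 2633.49607
g_2 = m₄/m₂² − 3 = 1.27017 − 3 ≈ -1.730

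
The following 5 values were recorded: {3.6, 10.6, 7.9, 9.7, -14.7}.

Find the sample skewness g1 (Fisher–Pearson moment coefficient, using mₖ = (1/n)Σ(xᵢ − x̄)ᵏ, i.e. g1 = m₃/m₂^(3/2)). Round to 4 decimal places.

x̄ = (3.6 + 10.6 + 7.9 + 9.7 - 14.7) / 5 = 3.4200
deviations (xᵢ − x̄): 0.1800, 7.1800, 4.4800, 6.2800, -18.1200
Σ(xᵢ − x̄)² = 439.4280 ⇒ m₂ = 439.4280/5 = 87.88560
Σ(xᵢ − x̄)³ = -5241.6787 ⇒ m₃ = -5241.6787/5 = -1048.33574
m₂^(3/2) = 87.88560^(1.5) = 823.90395
g1 = m₃ / m₂^(3/2) = -1048.33574 / 823.90395 ≈ -1.2724

-1.2724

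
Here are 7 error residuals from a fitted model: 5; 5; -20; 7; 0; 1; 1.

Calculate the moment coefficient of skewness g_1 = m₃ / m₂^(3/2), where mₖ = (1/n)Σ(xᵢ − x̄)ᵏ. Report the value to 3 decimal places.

-1.697

x̄ = (5 + 5 - 20 + 7 + 0 + 1 + 1) / 7 = -0.1429
deviations (xᵢ − x̄): 5.1429, 5.1429, -19.8571, 7.1429, 0.1429, 1.1429, 1.1429
Σ(xᵢ − x̄)² = 500.8571 ⇒ m₂ = 500.8571/7 = 71.55102
Σ(xᵢ − x̄)³ = -7190.3265 ⇒ m₃ = -7190.3265/7 = -1027.18950
m₂^(3/2) = 71.55102^(1.5) = 605.23460
g_1 = m₃ / m₂^(3/2) = -1027.18950 / 605.23460 ≈ -1.697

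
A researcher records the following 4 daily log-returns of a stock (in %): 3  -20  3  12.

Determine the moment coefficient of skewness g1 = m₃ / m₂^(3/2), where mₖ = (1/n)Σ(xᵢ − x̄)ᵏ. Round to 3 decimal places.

x̄ = (3 - 20 + 3 + 12) / 4 = -0.5000
deviations (xᵢ − x̄): 3.5000, -19.5000, 3.5000, 12.5000
Σ(xᵢ − x̄)² = 561.0000 ⇒ m₂ = 561.0000/4 = 140.25000
Σ(xᵢ − x̄)³ = -5376.0000 ⇒ m₃ = -5376.0000/4 = -1344.00000
m₂^(3/2) = 140.25000^(1.5) = 1660.94138
g1 = m₃ / m₂^(3/2) = -1344.00000 / 1660.94138 ≈ -0.809

-0.809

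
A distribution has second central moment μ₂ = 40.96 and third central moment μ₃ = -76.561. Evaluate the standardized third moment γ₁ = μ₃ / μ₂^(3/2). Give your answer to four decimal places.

σ = √μ₂ = √40.96 = 6.40000
σ³ = μ₂^(3/2) = 262.14400
γ₁ = μ₃/σ³ = -76.561 / 262.14400 ≈ -0.2921

-0.2921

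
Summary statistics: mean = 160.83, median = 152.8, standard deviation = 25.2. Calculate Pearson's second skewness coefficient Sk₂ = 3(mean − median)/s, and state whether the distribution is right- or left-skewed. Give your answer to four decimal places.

Sk₂ = 3(160.83 − 152.8) / 25.2 = 3 × 8.0300 / 25.2
    = 24.0900 / 25.2 ≈ 0.9560
Sk₂ > 0 ⇒ mean > median ⇒ right-skewed (positive skew).

0.9560, right-skewed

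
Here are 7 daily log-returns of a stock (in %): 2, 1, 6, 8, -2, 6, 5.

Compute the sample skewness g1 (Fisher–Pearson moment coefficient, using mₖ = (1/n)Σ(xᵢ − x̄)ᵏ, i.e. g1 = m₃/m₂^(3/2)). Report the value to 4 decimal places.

x̄ = (2 + 1 + 6 + 8 - 2 + 6 + 5) / 7 = 3.7143
deviations (xᵢ − x̄): -1.7143, -2.7143, 2.2857, 4.2857, -5.7143, 2.2857, 1.2857
Σ(xᵢ − x̄)² = 73.4286 ⇒ m₂ = 73.4286/7 = 10.48980
Σ(xᵢ − x̄)³ = -106.8980 ⇒ m₃ = -106.8980/7 = -15.27114
m₂^(3/2) = 10.48980^(1.5) = 33.97430
g1 = m₃ / m₂^(3/2) = -15.27114 / 33.97430 ≈ -0.4495

-0.4495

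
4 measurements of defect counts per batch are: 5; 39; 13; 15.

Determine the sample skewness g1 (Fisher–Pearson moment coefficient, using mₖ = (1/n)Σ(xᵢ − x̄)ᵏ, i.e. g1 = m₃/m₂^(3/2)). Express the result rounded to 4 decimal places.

0.8459

x̄ = (5 + 39 + 13 + 15) / 4 = 18.0000
deviations (xᵢ − x̄): -13.0000, 21.0000, -5.0000, -3.0000
Σ(xᵢ − x̄)² = 644.0000 ⇒ m₂ = 644.0000/4 = 161.00000
Σ(xᵢ − x̄)³ = 6912.0000 ⇒ m₃ = 6912.0000/4 = 1728.00000
m₂^(3/2) = 161.00000^(1.5) = 2042.86098
g1 = m₃ / m₂^(3/2) = 1728.00000 / 2042.86098 ≈ 0.8459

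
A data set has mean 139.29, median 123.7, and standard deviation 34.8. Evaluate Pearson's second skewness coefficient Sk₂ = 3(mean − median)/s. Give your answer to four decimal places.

Sk₂ = 3(139.29 − 123.7) / 34.8 = 3 × 15.5900 / 34.8
    = 46.7700 / 34.8 ≈ 1.3440

1.3440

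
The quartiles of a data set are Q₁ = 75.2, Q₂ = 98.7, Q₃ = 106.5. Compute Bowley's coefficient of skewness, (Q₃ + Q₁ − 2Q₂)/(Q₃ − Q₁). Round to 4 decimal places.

numerator: Q₃ + Q₁ − 2Q₂ = 106.5 + 75.2 − 2×98.7 = -15.7000
denominator: Q₃ − Q₁ = 106.5 − 75.2 = 31.3000
Bowley skewness = -15.7000 / 31.3000 ≈ -0.5016

-0.5016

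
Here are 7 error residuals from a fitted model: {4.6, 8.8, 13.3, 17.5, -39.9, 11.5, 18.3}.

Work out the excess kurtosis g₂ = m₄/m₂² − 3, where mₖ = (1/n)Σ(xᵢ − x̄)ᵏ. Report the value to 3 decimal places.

x̄ = 4.8714
Σ(xᵢ − x̄)² = 2474.7743 ⇒ m₂ = 353.53918
Σ(xᵢ − x̄)⁴ = 4083110.6770 ⇒ m₄ = 583301.52528
m₂² = 124989.95439
g₂ = m₄/m₂² − 3 = 4.66679 − 3 ≈ 1.667

1.667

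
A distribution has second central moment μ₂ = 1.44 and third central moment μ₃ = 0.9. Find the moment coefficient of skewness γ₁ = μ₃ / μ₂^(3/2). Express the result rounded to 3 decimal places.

0.521

σ = √μ₂ = √1.44 = 1.20000
σ³ = μ₂^(3/2) = 1.72800
γ₁ = μ₃/σ³ = 0.9 / 1.72800 ≈ 0.521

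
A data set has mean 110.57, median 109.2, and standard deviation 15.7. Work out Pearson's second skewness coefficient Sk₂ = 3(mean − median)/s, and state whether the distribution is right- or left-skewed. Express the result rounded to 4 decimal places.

Sk₂ = 3(110.57 − 109.2) / 15.7 = 3 × 1.3700 / 15.7
    = 4.1100 / 15.7 ≈ 0.2618
Sk₂ > 0 ⇒ mean > median ⇒ right-skewed (positive skew).

0.2618, right-skewed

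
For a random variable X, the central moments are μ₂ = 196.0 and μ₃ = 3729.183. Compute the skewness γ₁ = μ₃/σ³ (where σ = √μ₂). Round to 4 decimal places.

σ = √μ₂ = √196.0 = 14.00000
σ³ = μ₂^(3/2) = 2744.00000
γ₁ = μ₃/σ³ = 3729.183 / 2744.00000 ≈ 1.3590

1.3590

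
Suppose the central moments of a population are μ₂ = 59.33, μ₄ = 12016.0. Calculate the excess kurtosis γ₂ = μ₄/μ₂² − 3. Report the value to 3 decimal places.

μ₂² = 59.33² = 3520.04890
μ₄/μ₂² = 12016.0 / 3520.04890 = 3.41359
γ₂ = 3.41359 − 3 ≈ 0.414

0.414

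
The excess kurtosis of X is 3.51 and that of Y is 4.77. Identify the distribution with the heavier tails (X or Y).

Y

Higher excess kurtosis ⇒ heavier tails relative to the normal distribution.
3.51 vs 4.77: the larger is 4.77, so Y has heavier tails.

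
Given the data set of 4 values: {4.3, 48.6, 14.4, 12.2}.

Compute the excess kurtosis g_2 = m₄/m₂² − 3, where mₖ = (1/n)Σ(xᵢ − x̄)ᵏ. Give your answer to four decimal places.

x̄ = 19.8750
Σ(xᵢ − x̄)² = 1156.5875 ⇒ m₂ = 289.14688
Σ(xᵢ − x̄)⁴ = 744046.0674 ⇒ m₄ = 186011.51685
m₂² = 83605.91532
g_2 = m₄/m₂² − 3 = 2.22486 − 3 ≈ -0.7751

-0.7751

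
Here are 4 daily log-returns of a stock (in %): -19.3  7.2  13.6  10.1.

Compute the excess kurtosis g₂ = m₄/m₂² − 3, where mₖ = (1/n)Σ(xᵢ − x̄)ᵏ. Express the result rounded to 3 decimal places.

-0.744

x̄ = 2.9000
Σ(xᵢ − x̄)² = 677.6600 ⇒ m₂ = 169.41500
Σ(xᵢ − x̄)⁴ = 259028.4914 ⇒ m₄ = 64757.12285
m₂² = 28701.44223
g₂ = m₄/m₂² − 3 = 2.25623 − 3 ≈ -0.744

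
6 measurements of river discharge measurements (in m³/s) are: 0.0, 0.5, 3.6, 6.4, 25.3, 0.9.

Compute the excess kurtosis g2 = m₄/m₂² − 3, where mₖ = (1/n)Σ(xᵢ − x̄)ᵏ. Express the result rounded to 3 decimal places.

0.755

x̄ = 6.1167
Σ(xᵢ − x̄)² = 470.5883 ⇒ m₂ = 78.43139
Σ(xᵢ − x̄)⁴ = 138599.8941 ⇒ m₄ = 23099.98236
m₂² = 6151.48276
g2 = m₄/m₂² − 3 = 3.75519 − 3 ≈ 0.755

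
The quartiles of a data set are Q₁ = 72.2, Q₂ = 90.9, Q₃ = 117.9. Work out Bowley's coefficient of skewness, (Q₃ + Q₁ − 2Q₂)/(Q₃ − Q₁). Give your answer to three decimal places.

numerator: Q₃ + Q₁ − 2Q₂ = 117.9 + 72.2 − 2×90.9 = 8.3000
denominator: Q₃ − Q₁ = 117.9 − 72.2 = 45.7000
Bowley skewness = 8.3000 / 45.7000 ≈ 0.182

0.182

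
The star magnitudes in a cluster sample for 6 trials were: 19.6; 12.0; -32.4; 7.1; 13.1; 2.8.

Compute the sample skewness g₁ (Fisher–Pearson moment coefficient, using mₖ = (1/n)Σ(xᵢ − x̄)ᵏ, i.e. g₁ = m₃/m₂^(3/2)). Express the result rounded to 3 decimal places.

x̄ = (19.6 + 12.0 - 32.4 + 7.1 + 13.1 + 2.8) / 6 = 3.7000
deviations (xᵢ − x̄): 15.9000, 8.3000, -36.1000, 3.4000, 9.4000, -0.9000
Σ(xᵢ − x̄)² = 1725.6400 ⇒ m₂ = 1725.6400/6 = 287.60667
Σ(xᵢ − x̄)³ = -41585.2560 ⇒ m₃ = -41585.2560/6 = -6930.87600
m₂^(3/2) = 287.60667^(1.5) = 4877.51286
g₁ = m₃ / m₂^(3/2) = -6930.87600 / 4877.51286 ≈ -1.421

-1.421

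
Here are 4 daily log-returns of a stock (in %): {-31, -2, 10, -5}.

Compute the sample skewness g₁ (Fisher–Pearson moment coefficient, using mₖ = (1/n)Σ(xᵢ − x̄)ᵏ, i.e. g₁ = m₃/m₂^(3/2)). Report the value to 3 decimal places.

-0.657

x̄ = (-31 - 2 + 10 - 5) / 4 = -7.0000
deviations (xᵢ − x̄): -24.0000, 5.0000, 17.0000, 2.0000
Σ(xᵢ − x̄)² = 894.0000 ⇒ m₂ = 894.0000/4 = 223.50000
Σ(xᵢ − x̄)³ = -8778.0000 ⇒ m₃ = -8778.0000/4 = -2194.50000
m₂^(3/2) = 223.50000^(1.5) = 3341.30631
g₁ = m₃ / m₂^(3/2) = -2194.50000 / 3341.30631 ≈ -0.657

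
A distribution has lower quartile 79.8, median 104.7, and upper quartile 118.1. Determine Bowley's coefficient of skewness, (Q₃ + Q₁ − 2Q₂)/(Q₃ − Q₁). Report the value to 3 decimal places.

numerator: Q₃ + Q₁ − 2Q₂ = 118.1 + 79.8 − 2×104.7 = -11.5000
denominator: Q₃ − Q₁ = 118.1 − 79.8 = 38.3000
Bowley skewness = -11.5000 / 38.3000 ≈ -0.300

-0.300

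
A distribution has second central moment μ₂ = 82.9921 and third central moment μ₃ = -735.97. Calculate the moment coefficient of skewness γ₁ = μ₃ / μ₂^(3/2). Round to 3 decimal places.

σ = √μ₂ = √82.9921 = 9.11000
σ³ = μ₂^(3/2) = 756.05803
γ₁ = μ₃/σ³ = -735.97 / 756.05803 ≈ -0.973

-0.973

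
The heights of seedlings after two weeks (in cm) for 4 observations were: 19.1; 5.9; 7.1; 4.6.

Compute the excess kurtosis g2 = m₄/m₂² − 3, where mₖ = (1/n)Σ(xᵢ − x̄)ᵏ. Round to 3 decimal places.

-0.727

x̄ = 9.1750
Σ(xᵢ − x̄)² = 134.4675 ⇒ m₂ = 33.61688
Σ(xᵢ − x̄)⁴ = 10275.0267 ⇒ m₄ = 2568.75666
m₂² = 1130.09428
g2 = m₄/m₂² − 3 = 2.27305 − 3 ≈ -0.727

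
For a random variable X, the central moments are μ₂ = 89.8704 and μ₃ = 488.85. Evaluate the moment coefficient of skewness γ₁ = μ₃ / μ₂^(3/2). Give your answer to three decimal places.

0.574

σ = √μ₂ = √89.8704 = 9.48000
σ³ = μ₂^(3/2) = 851.97139
γ₁ = μ₃/σ³ = 488.85 / 851.97139 ≈ 0.574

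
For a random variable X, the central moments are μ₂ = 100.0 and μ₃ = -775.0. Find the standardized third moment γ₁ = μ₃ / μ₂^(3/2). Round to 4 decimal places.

σ = √μ₂ = √100.0 = 10.00000
σ³ = μ₂^(3/2) = 1000.00000
γ₁ = μ₃/σ³ = -775.0 / 1000.00000 ≈ -0.7750

-0.7750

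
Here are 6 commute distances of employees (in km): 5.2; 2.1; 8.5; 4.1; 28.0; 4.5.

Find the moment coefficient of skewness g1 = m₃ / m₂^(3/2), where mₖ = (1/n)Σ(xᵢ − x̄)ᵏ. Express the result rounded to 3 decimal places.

x̄ = (5.2 + 2.1 + 8.5 + 4.1 + 28.0 + 4.5) / 6 = 8.7333
deviations (xᵢ − x̄): -3.5333, -6.6333, -0.2333, -4.6333, 19.2667, -4.2333
Σ(xᵢ − x̄)² = 467.1333 ⇒ m₂ = 467.1333/6 = 77.85556
Σ(xᵢ − x̄)³ = 6640.5404 ⇒ m₃ = 6640.5404/6 = 1106.75674
m₂^(3/2) = 77.85556^(1.5) = 686.96469
g1 = m₃ / m₂^(3/2) = 1106.75674 / 686.96469 ≈ 1.611

1.611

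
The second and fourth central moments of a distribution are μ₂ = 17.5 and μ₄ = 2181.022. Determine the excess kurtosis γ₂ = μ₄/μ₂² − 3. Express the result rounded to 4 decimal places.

μ₂² = 17.5² = 306.25000
μ₄/μ₂² = 2181.022 / 306.25000 = 7.12170
γ₂ = 7.12170 − 3 ≈ 4.1217

4.1217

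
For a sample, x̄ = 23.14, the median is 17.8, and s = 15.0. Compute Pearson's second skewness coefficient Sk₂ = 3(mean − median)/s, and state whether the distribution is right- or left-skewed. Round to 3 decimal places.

1.068, right-skewed

Sk₂ = 3(23.14 − 17.8) / 15.0 = 3 × 5.3400 / 15.0
    = 16.0200 / 15.0 ≈ 1.068
Sk₂ > 0 ⇒ mean > median ⇒ right-skewed (positive skew).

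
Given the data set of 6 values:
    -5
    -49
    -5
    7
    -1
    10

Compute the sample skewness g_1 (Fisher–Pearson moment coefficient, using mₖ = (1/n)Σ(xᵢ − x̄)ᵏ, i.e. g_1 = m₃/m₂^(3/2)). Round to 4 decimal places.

x̄ = (-5 - 49 - 5 + 7 - 1 + 10) / 6 = -7.1667
deviations (xᵢ − x̄): 2.1667, -41.8333, 2.1667, 14.1667, 6.1667, 17.1667
Σ(xᵢ − x̄)² = 2292.8333 ⇒ m₂ = 2292.8333/6 = 382.13889
Σ(xᵢ − x̄)³ = -65052.5556 ⇒ m₃ = -65052.5556/6 = -10842.09259
m₂^(3/2) = 382.13889^(1.5) = 7470.19356
g_1 = m₃ / m₂^(3/2) = -10842.09259 / 7470.19356 ≈ -1.4514

-1.4514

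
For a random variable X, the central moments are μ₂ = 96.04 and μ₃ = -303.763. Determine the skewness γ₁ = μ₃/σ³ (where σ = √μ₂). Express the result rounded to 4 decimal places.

σ = √μ₂ = √96.04 = 9.80000
σ³ = μ₂^(3/2) = 941.19200
γ₁ = μ₃/σ³ = -303.763 / 941.19200 ≈ -0.3227

-0.3227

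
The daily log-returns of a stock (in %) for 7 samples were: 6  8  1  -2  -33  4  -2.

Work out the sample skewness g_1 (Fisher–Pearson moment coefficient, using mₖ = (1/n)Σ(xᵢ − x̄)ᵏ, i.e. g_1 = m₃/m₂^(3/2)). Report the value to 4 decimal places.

-1.7261

x̄ = (6 + 8 + 1 - 2 - 33 + 4 - 2) / 7 = -2.5714
deviations (xᵢ − x̄): 8.5714, 10.5714, 3.5714, 0.5714, -30.4286, 6.5714, 0.5714
Σ(xᵢ − x̄)² = 1167.7143 ⇒ m₂ = 1167.7143/7 = 166.81633
Σ(xᵢ − x̄)³ = -26032.8980 ⇒ m₃ = -26032.8980/7 = -3718.98542
m₂^(3/2) = 166.81633^(1.5) = 2154.55622
g_1 = m₃ / m₂^(3/2) = -3718.98542 / 2154.55622 ≈ -1.7261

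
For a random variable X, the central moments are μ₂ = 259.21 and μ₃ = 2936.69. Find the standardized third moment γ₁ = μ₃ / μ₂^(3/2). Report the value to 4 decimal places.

σ = √μ₂ = √259.21 = 16.10000
σ³ = μ₂^(3/2) = 4173.28100
γ₁ = μ₃/σ³ = 2936.69 / 4173.28100 ≈ 0.7037

0.7037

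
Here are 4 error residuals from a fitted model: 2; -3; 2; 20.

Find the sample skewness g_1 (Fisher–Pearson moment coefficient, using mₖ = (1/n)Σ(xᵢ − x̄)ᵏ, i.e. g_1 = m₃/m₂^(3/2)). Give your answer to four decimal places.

x̄ = (2 - 3 + 2 + 20) / 4 = 5.2500
deviations (xᵢ − x̄): -3.2500, -8.2500, -3.2500, 14.7500
Σ(xᵢ − x̄)² = 306.7500 ⇒ m₂ = 306.7500/4 = 76.68750
Σ(xᵢ − x̄)³ = 2578.8750 ⇒ m₃ = 2578.8750/4 = 644.71875
m₂^(3/2) = 76.68750^(1.5) = 671.56317
g_1 = m₃ / m₂^(3/2) = 644.71875 / 671.56317 ≈ 0.9600

0.9600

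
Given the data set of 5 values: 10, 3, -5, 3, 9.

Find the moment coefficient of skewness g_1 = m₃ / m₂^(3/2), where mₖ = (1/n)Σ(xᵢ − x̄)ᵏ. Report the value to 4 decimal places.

-0.5047

x̄ = (10 + 3 - 5 + 3 + 9) / 5 = 4.0000
deviations (xᵢ − x̄): 6.0000, -1.0000, -9.0000, -1.0000, 5.0000
Σ(xᵢ − x̄)² = 144.0000 ⇒ m₂ = 144.0000/5 = 28.80000
Σ(xᵢ − x̄)³ = -390.0000 ⇒ m₃ = -390.0000/5 = -78.00000
m₂^(3/2) = 28.80000^(1.5) = 154.55702
g_1 = m₃ / m₂^(3/2) = -78.00000 / 154.55702 ≈ -0.5047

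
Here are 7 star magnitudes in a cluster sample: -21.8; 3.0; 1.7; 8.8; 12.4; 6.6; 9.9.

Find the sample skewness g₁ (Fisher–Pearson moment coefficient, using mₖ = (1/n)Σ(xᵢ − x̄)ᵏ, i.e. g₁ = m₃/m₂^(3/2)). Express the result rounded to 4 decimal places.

x̄ = (-21.8 + 3.0 + 1.7 + 8.8 + 12.4 + 6.6 + 9.9) / 7 = 2.9429
deviations (xᵢ − x̄): -24.7429, 0.0571, -1.2429, 5.8571, 9.4571, 3.6571, 6.9571
Σ(xᵢ − x̄)² = 799.2771 ⇒ m₂ = 799.2771/7 = 114.18245
Σ(xᵢ − x̄)³ = -13717.3078 ⇒ m₃ = -13717.3078/7 = -1959.61539
m₂^(3/2) = 114.18245^(1.5) = 1220.11012
g₁ = m₃ / m₂^(3/2) = -1959.61539 / 1220.11012 ≈ -1.6061

-1.6061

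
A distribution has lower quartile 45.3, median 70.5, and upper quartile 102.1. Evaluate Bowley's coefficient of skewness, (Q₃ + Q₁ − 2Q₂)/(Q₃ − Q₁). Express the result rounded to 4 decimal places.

numerator: Q₃ + Q₁ − 2Q₂ = 102.1 + 45.3 − 2×70.5 = 6.4000
denominator: Q₃ − Q₁ = 102.1 − 45.3 = 56.8000
Bowley skewness = 6.4000 / 56.8000 ≈ 0.1127

0.1127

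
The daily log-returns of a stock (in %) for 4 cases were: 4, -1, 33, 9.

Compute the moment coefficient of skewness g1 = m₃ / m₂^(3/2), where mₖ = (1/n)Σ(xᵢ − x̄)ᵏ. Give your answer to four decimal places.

x̄ = (4 - 1 + 33 + 9) / 4 = 11.2500
deviations (xᵢ − x̄): -7.2500, -12.2500, 21.7500, -2.2500
Σ(xᵢ − x̄)² = 680.7500 ⇒ m₂ = 680.7500/4 = 170.18750
Σ(xᵢ − x̄)³ = 8058.3750 ⇒ m₃ = 8058.3750/4 = 2014.59375
m₂^(3/2) = 170.18750^(1.5) = 2220.19688
g1 = m₃ / m₂^(3/2) = 2014.59375 / 2220.19688 ≈ 0.9074

0.9074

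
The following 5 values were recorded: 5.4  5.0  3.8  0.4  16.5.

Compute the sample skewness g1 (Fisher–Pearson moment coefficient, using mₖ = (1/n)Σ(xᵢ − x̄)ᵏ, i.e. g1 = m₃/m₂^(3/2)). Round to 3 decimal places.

1.089

x̄ = (5.4 + 5.0 + 3.8 + 0.4 + 16.5) / 5 = 6.2200
deviations (xᵢ − x̄): -0.8200, -1.2200, -2.4200, -5.8200, 10.2800
Σ(xᵢ − x̄)² = 147.5680 ⇒ m₂ = 147.5680/5 = 29.51360
Σ(xᵢ − x̄)³ = 872.6969 ⇒ m₃ = 872.6969/5 = 174.53938
m₂^(3/2) = 29.51360^(1.5) = 160.33683
g1 = m₃ / m₂^(3/2) = 174.53938 / 160.33683 ≈ 1.089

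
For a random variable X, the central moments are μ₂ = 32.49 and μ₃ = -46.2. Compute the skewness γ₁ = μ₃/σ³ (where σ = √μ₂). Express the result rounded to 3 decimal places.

-0.249

σ = √μ₂ = √32.49 = 5.70000
σ³ = μ₂^(3/2) = 185.19300
γ₁ = μ₃/σ³ = -46.2 / 185.19300 ≈ -0.249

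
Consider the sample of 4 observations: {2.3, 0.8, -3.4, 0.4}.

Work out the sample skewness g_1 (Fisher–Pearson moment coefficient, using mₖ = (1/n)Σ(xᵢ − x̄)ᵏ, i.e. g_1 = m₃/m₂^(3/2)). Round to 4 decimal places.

x̄ = (2.3 + 0.8 - 3.4 + 0.4) / 4 = 0.0250
deviations (xᵢ − x̄): 2.2750, 0.7750, -3.4250, 0.3750
Σ(xᵢ − x̄)² = 17.6475 ⇒ m₂ = 17.6475/4 = 4.41187
Σ(xᵢ − x̄)³ = -27.8846 ⇒ m₃ = -27.8846/4 = -6.97116
m₂^(3/2) = 4.41187^(1.5) = 9.26691
g_1 = m₃ / m₂^(3/2) = -6.97116 / 9.26691 ≈ -0.7523

-0.7523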